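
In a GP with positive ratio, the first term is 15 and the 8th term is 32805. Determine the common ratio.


r^(n-1) = aₙ/a₁
r^7 = 32805/15 = 2187
r = 2187^(1/7)
= 3

r = 3


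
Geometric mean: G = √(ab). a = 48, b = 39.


GM = √(48×39) = √1872 = 43.2666

GM = 43.2666


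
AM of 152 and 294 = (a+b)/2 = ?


AM = (152 + 294)/2 = 446/2 = 223

AM = 223


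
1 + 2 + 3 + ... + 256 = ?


n(n+1)/2 = 256×257/2 = 65792/2 = 32896

Σk = 32896


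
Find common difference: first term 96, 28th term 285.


d = (aₙ - a₁)/(n-1)
= (285 - 96)/(28-1)
= 189/27 = 7

d = 7


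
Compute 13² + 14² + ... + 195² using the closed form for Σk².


Σₖ₌13^195 k² = Σₖ₌₁^195 k² − Σₖ₌₁^12 k²
= 195·196·391/6 − 12·13·25/6
= 2490670 − 650 = 2490020

Σk² = 2490020


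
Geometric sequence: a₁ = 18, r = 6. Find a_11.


aₙ = a₁·r^(n-1)
= 18×6^10
= 18×60466176
= 1088391168

a_11 = 1088391168


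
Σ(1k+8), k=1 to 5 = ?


Σ(1k+8) = 1·Σk + 8·n
= 1·15 + 8·5
= 15 + 40 = 55

Σ = 55


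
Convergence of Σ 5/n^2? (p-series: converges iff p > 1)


p-series test: Σ c/n^p converges if p > 1, diverges if p ≤ 1 (constant c > 0 doesn't affect convergence).
p = 2
2 > 1 → CONVERGES

Converges (p = 2 > 1)


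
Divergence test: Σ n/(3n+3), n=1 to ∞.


lim(n→∞) n/(3n+3) = 1/3 = 1/3  (divide numerator and denominator by n)
lim aₙ = 1/3 ≠ 0 → series DIVERGES

Diverges (lim aₙ = 1/3 ≠ 0)


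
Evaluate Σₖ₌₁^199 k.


n(n+1)/2 = 199×200/2 = 39800/2 = 19900

Σk = 19900


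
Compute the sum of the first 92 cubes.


n(n+1)/2 = 92×93/2 = 4278
Σk³ = 4278² = 18301284

Σk³ = 18301284


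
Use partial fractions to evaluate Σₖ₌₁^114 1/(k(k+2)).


1/(k(k+2)) = (1/2)·(1/k - 1/(k+2)) (partial fractions)
Telescoping: Σ = (1/2)·(1 + 1/2 - 1/115 - 1/116) = 19779/26680

Sum = 19779/26680


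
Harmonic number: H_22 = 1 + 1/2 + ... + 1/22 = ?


H_22 = 1/1 + 1/2 + 1/3 + ... + 1/22
= 19093197/5173168
≈ 3.6908

H_22 = 19093197/5173168 ≈ 3.6908


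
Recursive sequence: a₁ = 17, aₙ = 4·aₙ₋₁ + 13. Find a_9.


Computing step by step:
a_1 = 17
a_2 = 81
a_3 = 337
a_4 = 1361
a_5 = 5457
a_6 = 21841
a_7 = 87377
a_8 = 349521
a_9 = 1398097


a_9 = 1398097


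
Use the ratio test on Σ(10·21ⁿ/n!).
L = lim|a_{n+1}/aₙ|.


aₙ = 10·21^n/n!
a_{n+1}/aₙ = 21^(n+1)/(n+1)! × n!/21^n  (constant 10 cancels)
= 21/(n+1)
L = lim(n→∞) 21/(n+1) = 0
L < 1 → series CONVERGES

Converges (ratio test: L = 0 < 1)


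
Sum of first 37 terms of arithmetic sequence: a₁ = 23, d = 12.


aₙ = 23 + (37-1)×12 = 455
Sₙ = n(a₁+aₙ)/2 = 37×(23+455)/2
= 37×478/2 = 8843

S_37 = 8843


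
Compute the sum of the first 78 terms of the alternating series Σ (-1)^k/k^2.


S = -1 + 1/4 - 1/9 + 1/16 - 1/25 + 1/36 - 1/49 + 1/64 ± ...
= -0.8224
(Full series converges to -π²/12 ≈ -0.8225)

S_78 = -0.8224


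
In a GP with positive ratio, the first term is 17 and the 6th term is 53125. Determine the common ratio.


r^(n-1) = aₙ/a₁
r^5 = 53125/17 = 3125
r = 3125^(1/5)
= 5

r = 5


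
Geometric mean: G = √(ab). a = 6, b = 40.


GM = √(6×40) = √240 = 15.4919

GM = 15.4919


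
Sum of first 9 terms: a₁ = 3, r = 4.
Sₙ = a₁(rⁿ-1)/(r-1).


Sₙ = 3×(4^9 - 1)/(4 - 1)
= 3×(262144 - 1)/3
= 3×262143/3
= 262143

S_9 = 262143


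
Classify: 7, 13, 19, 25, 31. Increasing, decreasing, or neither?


Differences: 6, 6, 6, 6
All differences > 0 → strictly INCREASING

Monotonically increasing


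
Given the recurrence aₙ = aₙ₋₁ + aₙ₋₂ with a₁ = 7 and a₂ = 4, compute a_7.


Computing iteratively: 7, 4, 11, 15, 26, 41, 67
a_7 = 67

a_7 = 67


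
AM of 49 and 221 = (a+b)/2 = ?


AM = (49 + 221)/2 = 270/2 = 135

AM = 135


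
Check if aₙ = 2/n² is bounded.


a₁ = 2, a₂ = 2/4, a₃ = 2/9, ...
0 < aₙ ≤ 2 for all n ≥ 1
The sequence IS bounded

Bounded (0 < aₙ ≤ 2)


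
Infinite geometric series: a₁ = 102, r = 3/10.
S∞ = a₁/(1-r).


S∞ = a₁/(1-r) = 102/(1 - 3/10)
= 102/(7/10)
= 1020/7

S∞ = 1020/7


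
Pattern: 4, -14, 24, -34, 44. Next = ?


Pattern: alternating sign, magnitude arithmetic (d=10)
Terms: 4, -14, 24, -34, 44
Next term = -54

Next term = -54


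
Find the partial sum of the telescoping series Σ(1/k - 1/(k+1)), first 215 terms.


Telescoping: adjacent terms cancel.
= 1/1 - 1/216
= 1 - 1/216 = 215/216

Sum = 215/216


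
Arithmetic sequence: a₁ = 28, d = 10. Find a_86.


aₙ = a₁ + (n-1)d
= 28 + (86-1)×10
= 28 + 850
= 878

a_86 = 878


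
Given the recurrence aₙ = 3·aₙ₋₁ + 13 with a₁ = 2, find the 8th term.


Computing step by step:
a_1 = 2
a_2 = 19
a_3 = 70
a_4 = 223
a_5 = 682
a_6 = 2059
a_7 = 6190
a_8 = 18583


a_8 = 18583


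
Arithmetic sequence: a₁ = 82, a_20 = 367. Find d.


d = (aₙ - a₁)/(n-1)
= (367 - 82)/(20-1)
= 285/19 = 15

d = 15


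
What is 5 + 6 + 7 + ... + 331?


Σₖ₌5^331 k = Σₖ₌₁^331 k − Σₖ₌₁^4 k
= 331·332/2 − 4·5/2
= 54946 − 10 = 54936

Σk = 54936


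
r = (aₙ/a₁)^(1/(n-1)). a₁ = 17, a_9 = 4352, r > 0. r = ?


r^(n-1) = aₙ/a₁
r^8 = 4352/17 = 256
r = 256^(1/8)
= ±2; taking r > 0 gives r = 2

r = 2


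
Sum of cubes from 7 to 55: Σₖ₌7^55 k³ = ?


Σₖ₌7^55 k³ = [55·56/2]² − [6·7/2]²
= 2371600 − 441 = 2371159

Σk³ = 2371159


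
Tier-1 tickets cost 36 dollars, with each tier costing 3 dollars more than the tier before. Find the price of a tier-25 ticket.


aₙ = a₁ + (n-1)d
= 36 + (25-1)×3
= 36 + 72
= 108

a_25 = 108


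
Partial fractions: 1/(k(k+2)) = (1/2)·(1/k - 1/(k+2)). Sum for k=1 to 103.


1/(k(k+2)) = (1/2)·(1/k - 1/(k+2)) (partial fractions)
Telescoping: Σ = (1/2)·(1 + 1/2 - 1/104 - 1/105) = 16171/21840

Sum = 16171/21840


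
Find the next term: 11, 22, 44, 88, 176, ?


Pattern: geometric (r=2)
Terms: 11, 22, 44, 88, 176
Next term = 352

Next term = 352


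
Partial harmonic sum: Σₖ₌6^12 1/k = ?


Σₖ₌6^12 1/k = 1/6 + 1/7 + 1/8 + 1/9 + 1/10 + 1/11 + 1/12
= 22727/27720
≈ 0.8199

Sum = 22727/27720 ≈ 0.8199


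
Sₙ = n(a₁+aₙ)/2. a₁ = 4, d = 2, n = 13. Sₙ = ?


aₙ = 4 + (13-1)×2 = 28
Sₙ = n(a₁+aₙ)/2 = 13×(4+28)/2
= 13×32/2 = 208

S_13 = 208


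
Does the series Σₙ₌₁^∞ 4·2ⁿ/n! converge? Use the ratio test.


aₙ = 4·2^n/n!
a_{n+1}/aₙ = 2^(n+1)/(n+1)! × n!/2^n  (constant 4 cancels)
= 2/(n+1)
L = lim(n→∞) 2/(n+1) = 0
L < 1 → series CONVERGES

Converges (ratio test: L = 0 < 1)


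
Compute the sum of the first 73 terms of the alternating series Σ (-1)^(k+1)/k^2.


S = 1 - 1/4 + 1/9 - 1/16 + 1/25 - 1/36 + 1/49 - 1/64 ± ...
= 0.8226
(Full series converges to +π²/12 ≈ +0.8225)

S_73 = 0.8226


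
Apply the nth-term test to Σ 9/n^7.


lim(n→∞) 9/n^7 = 0
lim aₙ = 0 → nth-term test is INCONCLUSIVE
(Need other tests; this is actually a convergent p-series with p=7 > 1)

Inconclusive (lim aₙ = 0; need another test)


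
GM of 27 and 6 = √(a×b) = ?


GM = √(27×6) = √162 = 12.7279

GM = 12.7279


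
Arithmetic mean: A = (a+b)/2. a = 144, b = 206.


AM = (144 + 206)/2 = 350/2 = 175

AM = 175


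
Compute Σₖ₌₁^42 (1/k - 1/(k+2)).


Telescoping with gap 2: two head and two tail terms survive.
= (1 + 1/2) - (1/43 + 1/44)
= 3/2 - 1/43 - 1/44 = 2751/1892

Sum = 2751/1892


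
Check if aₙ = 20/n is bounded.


a₁ = 20, a₂ = 20/2, a₃ = 20/3, ...
0 < aₙ ≤ 20 for all n ≥ 1
Lower bound: 0, Upper bound: 20
The sequence IS bounded

Bounded (0 < aₙ ≤ 20)


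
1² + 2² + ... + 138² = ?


n = 138
n(n+1)(2n+1)/6 = 138×139×277/6
= 5313414/6 = 885569

Σk² = 885569


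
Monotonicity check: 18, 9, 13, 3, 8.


Differences: -9, 4, -10, 5
Difference at position 2 is +4 (> 0) but position 1 is -9 (< 0) — sequence both rises and falls
→ NOT monotonic

Not monotonic


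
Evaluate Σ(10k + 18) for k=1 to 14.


Σ(10k+18) = 10·Σk + 18·n
= 10·105 + 18·14
= 1050 + 252 = 1302

Σ = 1302


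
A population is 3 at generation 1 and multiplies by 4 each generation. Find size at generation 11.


aₙ = a₁·r^(n-1)
= 3×4^10
= 3×1048576
= 3145728

a_11 = 3145728


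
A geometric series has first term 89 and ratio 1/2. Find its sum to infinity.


S∞ = a₁/(1-r) = 89/(1 - 1/2)
= 89/(1/2)
= 178

S∞ = 178


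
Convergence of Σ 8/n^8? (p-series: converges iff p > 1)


p-series test: Σ c/n^p converges if p > 1, diverges if p ≤ 1 (constant c > 0 doesn't affect convergence).
p = 8
8 > 1 → CONVERGES

Converges (p = 8 > 1)


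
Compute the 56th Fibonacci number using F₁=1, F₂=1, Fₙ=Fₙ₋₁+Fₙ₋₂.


Fibonacci sequence: 1, 1, 2, 3, 5, 8, 13, 21, 34, 55, 89, ...
F(56) = 225851433717

F(56) = 225851433717


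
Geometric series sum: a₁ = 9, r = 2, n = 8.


Sₙ = 9×(2^8 - 1)/(2 - 1)
= 9×(256 - 1)/1
= 9×255/1
= 2295

S_8 = 2295


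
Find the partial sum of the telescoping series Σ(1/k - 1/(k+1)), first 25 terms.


Telescoping: adjacent terms cancel.
= 1/1 - 1/26
= 1 - 1/26 = 25/26

Sum = 25/26


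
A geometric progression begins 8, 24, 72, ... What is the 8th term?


aₙ = a₁·r^(n-1)
= 8×3^7
= 8×2187
= 17496

a_8 = 17496


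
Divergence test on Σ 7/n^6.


lim(n→∞) 7/n^6 = 0
lim aₙ = 0 → nth-term test is INCONCLUSIVE
(Need other tests; this is actually a convergent p-series with p=6 > 1)

Inconclusive (lim aₙ = 0; need another test)


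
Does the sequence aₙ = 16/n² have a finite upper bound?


a₁ = 16, a₂ = 16/4, a₃ = 16/9, ...
0 < aₙ ≤ 16 for all n ≥ 1
The sequence IS bounded

Bounded (0 < aₙ ≤ 16)


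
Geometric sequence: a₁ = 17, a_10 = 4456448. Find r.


r^(n-1) = aₙ/a₁
r^9 = 4456448/17 = 262144
r = 262144^(1/9)
= 4

r = 4


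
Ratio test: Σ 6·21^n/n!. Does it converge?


aₙ = 6·21^n/n!
a_{n+1}/aₙ = 21^(n+1)/(n+1)! × n!/21^n  (constant 6 cancels)
= 21/(n+1)
L = lim(n→∞) 21/(n+1) = 0
L < 1 → series CONVERGES

Converges (ratio test: L = 0 < 1)


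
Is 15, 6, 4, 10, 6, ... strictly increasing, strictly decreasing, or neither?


Differences: -9, -2, 6, -4
Difference at position 3 is +6 (> 0) but position 1 is -9 (< 0) — sequence both rises and falls
→ NOT monotonic

Not monotonic


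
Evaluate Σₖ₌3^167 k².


Σₖ₌3^167 k² = Σₖ₌₁^167 k² − Σₖ₌₁^2 k²
= 167·168·335/6 − 2·3·5/6
= 1566460 − 5 = 1566455

Σk² = 1566455


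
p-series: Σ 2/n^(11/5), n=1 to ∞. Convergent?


p-series test: Σ c/n^p converges if p > 1, diverges if p ≤ 1 (constant c > 0 doesn't affect convergence).
p = 11/5
11/5 > 1 → CONVERGES

Converges (p = 11/5 > 1)


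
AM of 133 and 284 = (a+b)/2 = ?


AM = (133 + 284)/2 = 417/2 = 208.5

AM = 208.5


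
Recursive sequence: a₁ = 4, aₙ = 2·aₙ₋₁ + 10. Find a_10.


Computing step by step:
a_1 = 4
a_2 = 18
a_3 = 46
a_4 = 102
a_5 = 214
a_6 = 438
a_7 = 886
a_8 = 1782
a_9 = 3574
a_10 = 7158


a_10 = 7158


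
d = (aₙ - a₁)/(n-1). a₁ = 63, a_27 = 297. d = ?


d = (aₙ - a₁)/(n-1)
= (297 - 63)/(27-1)
= 234/26 = 9

d = 9


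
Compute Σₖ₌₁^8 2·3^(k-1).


Sₙ = 2×(3^8 - 1)/(3 - 1)
= 2×(6561 - 1)/2
= 2×6560/2
= 6560

S_8 = 6560


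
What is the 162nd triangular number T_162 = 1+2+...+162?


n(n+1)/2 = 162×163/2 = 26406/2 = 13203

Σk = 13203


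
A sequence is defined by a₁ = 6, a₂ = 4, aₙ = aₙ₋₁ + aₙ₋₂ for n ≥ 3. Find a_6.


Computing iteratively: 6, 4, 10, 14, 24, 38
a_6 = 38

a_6 = 38


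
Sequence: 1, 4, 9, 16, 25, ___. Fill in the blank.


Pattern: perfect squares: n²
Terms: 1, 4, 9, 16, 25
Next term = 36

Next term = 36


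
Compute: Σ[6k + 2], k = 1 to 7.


Σ(6k+2) = 6·Σk + 2·n
= 6·28 + 2·7
= 168 + 14 = 182

Σ = 182


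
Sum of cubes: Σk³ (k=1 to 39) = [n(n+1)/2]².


n(n+1)/2 = 39×40/2 = 780
Σk³ = 780² = 608400

Σk³ = 608400


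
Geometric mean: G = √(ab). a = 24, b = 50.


GM = √(24×50) = √1200 = 34.641

GM = 34.641


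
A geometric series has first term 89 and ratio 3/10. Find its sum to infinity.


S∞ = a₁/(1-r) = 89/(1 - 3/10)
= 89/(7/10)
= 890/7

S∞ = 890/7


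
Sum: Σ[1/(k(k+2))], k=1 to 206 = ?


1/(k(k+2)) = (1/2)·(1/k - 1/(k+2)) (partial fractions)
Telescoping: Σ = (1/2)·(1 + 1/2 - 1/207 - 1/208) = 64169/86112

Sum = 64169/86112


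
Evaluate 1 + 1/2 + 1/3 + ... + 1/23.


H_23 = 1/1 + 1/2 + 1/3 + ... + 1/23
= 444316699/118982864
≈ 3.7343

H_23 = 444316699/118982864 ≈ 3.7343


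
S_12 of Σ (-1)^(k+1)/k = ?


S = 1 - 1/2 + 1/3 - 1/4 + 1/5 - 1/6 + 1/7 - 1/8 ± ...
= 0.6532
(Full series converges to +ln(2) ≈ +0.6931)

S_12 = 0.6532


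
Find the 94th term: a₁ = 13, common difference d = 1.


aₙ = a₁ + (n-1)d
= 13 + (94-1)×1
= 13 + 93
= 106

a_94 = 106


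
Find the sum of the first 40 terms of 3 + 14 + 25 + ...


aₙ = 3 + (40-1)×11 = 432
Sₙ = n(a₁+aₙ)/2 = 40×(3+432)/2
= 40×435/2 = 8700

S_40 = 8700


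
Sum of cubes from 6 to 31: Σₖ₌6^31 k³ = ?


Σₖ₌6^31 k³ = [31·32/2]² − [5·6/2]²
= 246016 − 225 = 245791

Σk³ = 245791


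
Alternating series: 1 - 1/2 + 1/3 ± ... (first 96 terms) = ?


S = 1 - 1/2 + 1/3 - 1/4 + 1/5 - 1/6 + 1/7 - 1/8 ± ...
= 0.688
(Full series converges to +ln(2) ≈ +0.6931)

S_96 = 0.688


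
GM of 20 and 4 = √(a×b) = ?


GM = √(20×4) = √80 = 8.9443

GM = 8.9443


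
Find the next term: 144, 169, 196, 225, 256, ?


Pattern: perfect squares: n²
Terms: 144, 169, 196, 225, 256
Next term = 289

Next term = 289


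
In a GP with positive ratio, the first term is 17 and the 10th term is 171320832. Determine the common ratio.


r^(n-1) = aₙ/a₁
r^9 = 171320832/17 = 10077696
r = 10077696^(1/9)
= 6

r = 6


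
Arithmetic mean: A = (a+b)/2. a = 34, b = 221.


AM = (34 + 221)/2 = 255/2 = 127.5

AM = 127.5


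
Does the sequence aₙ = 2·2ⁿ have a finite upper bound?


aₙ = 2·2ⁿ → as n→∞, aₙ→∞ (since base 2 > 1)
No finite upper bound exists
The sequence is UNBOUNDED

Unbounded (aₙ → ∞ as n → ∞)


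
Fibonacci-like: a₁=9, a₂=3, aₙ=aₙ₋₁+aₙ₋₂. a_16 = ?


Computing iteratively: 9, 3, 12, 15, 27, 42, 69, 111, 180, 291, 471, 762, ...
a_16 = 5223

a_16 = 5223


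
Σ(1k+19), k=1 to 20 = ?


Σ(1k+19) = 1·Σk + 19·n
= 1·210 + 19·20
= 210 + 380 = 590

Σ = 590


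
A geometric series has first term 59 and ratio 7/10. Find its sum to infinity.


S∞ = a₁/(1-r) = 59/(1 - 7/10)
= 59/(3/10)
= 590/3

S∞ = 590/3


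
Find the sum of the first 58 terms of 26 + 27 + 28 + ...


aₙ = 26 + (58-1)×1 = 83
Sₙ = n(a₁+aₙ)/2 = 58×(26+83)/2
= 58×109/2 = 3161

S_58 = 3161


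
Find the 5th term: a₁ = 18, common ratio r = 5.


aₙ = a₁·r^(n-1)
= 18×5^4
= 18×625
= 11250

a_5 = 11250


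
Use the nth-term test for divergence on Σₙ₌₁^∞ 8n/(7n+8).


lim(n→∞) 8n/(7n+8) = 8/7 = 8/7  (divide numerator and denominator by n)
lim aₙ = 8/7 ≠ 0 → series DIVERGES

Diverges (lim aₙ = 8/7 ≠ 0)


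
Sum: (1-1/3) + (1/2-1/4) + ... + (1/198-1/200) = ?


Telescoping with gap 2: two head and two tail terms survive.
= (1 + 1/2) - (1/199 + 1/200)
= 3/2 - 1/199 - 1/200 = 59301/39800

Sum = 59301/39800


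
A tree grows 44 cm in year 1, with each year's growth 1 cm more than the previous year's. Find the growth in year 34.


aₙ = a₁ + (n-1)d
= 44 + (34-1)×1
= 44 + 33
= 77

a_34 = 77


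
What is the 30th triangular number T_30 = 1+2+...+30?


n(n+1)/2 = 30×31/2 = 930/2 = 465

Σk = 465


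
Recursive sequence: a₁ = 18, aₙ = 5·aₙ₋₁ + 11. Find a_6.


Computing step by step:
a_1 = 18
a_2 = 101
a_3 = 516
a_4 = 2591
a_5 = 12966
a_6 = 64841


a_6 = 64841


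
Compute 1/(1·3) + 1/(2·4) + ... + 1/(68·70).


1/(k(k+2)) = (1/2)·(1/k - 1/(k+2)) (partial fractions)
Telescoping: Σ = (1/2)·(1 + 1/2 - 1/69 - 1/70) = 3553/4830

Sum = 3553/4830


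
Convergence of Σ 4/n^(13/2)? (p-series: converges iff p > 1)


p-series test: Σ c/n^p converges if p > 1, diverges if p ≤ 1 (constant c > 0 doesn't affect convergence).
p = 13/2
13/2 > 1 → CONVERGES

Converges (p = 13/2 > 1)


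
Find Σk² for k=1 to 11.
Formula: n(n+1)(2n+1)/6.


n = 11
n(n+1)(2n+1)/6 = 11×12×23/6
= 3036/6 = 506

Σk² = 506


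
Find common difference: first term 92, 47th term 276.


d = (aₙ - a₁)/(n-1)
= (276 - 92)/(47-1)
= 184/46 = 4

d = 4


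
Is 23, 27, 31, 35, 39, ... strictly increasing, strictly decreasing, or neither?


Differences: 4, 4, 4, 4
All differences > 0 → strictly INCREASING

Monotonically increasing


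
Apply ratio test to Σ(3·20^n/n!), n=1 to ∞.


aₙ = 3·20^n/n!
a_{n+1}/aₙ = 20^(n+1)/(n+1)! × n!/20^n  (constant 3 cancels)
= 20/(n+1)
L = lim(n→∞) 20/(n+1) = 0
L < 1 → series CONVERGES

Converges (ratio test: L = 0 < 1)


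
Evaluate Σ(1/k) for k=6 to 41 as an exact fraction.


Σₖ₌6^41 1/k = 1/6 + 1/7 + 1/8 + ... + 1/41
= 40219449830612693/19914562703599200
≈ 2.0196

Sum = 40219449830612693/19914562703599200 ≈ 2.0196


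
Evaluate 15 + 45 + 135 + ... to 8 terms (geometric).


Sₙ = 15×(3^8 - 1)/(3 - 1)
= 15×(6561 - 1)/2
= 15×6560/2
= 49200

S_8 = 49200


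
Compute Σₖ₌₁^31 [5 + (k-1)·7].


aₙ = 5 + (31-1)×7 = 215
Sₙ = n(a₁+aₙ)/2 = 31×(5+215)/2
= 31×220/2 = 3410

S_31 = 3410


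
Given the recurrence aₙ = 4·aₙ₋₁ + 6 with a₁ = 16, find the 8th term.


Computing step by step:
a_1 = 16
a_2 = 70
a_3 = 286
a_4 = 1150
a_5 = 4606
a_6 = 18430
a_7 = 73726
a_8 = 294910


a_8 = 294910


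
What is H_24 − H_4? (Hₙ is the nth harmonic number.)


Σₖ₌5^24 1/k = 1/5 + 1/6 + 1/7 + ... + 1/24
= 604180055/356948592
≈ 1.6926

Sum = 604180055/356948592 ≈ 1.6926


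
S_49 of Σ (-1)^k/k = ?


S = -1 + 1/2 - 1/3 + 1/4 - 1/5 + 1/6 - 1/7 + 1/8 ± ...
= -0.7032
(Full series converges to -ln(2) ≈ -0.6931)

S_49 = -0.7032


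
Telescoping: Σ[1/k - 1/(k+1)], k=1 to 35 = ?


Telescoping: adjacent terms cancel.
= 1/1 - 1/36
= 1 - 1/36 = 35/36

Sum = 35/36


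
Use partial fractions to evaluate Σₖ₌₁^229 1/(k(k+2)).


1/(k(k+2)) = (1/2)·(1/k - 1/(k+2)) (partial fractions)
Telescoping: Σ = (1/2)·(1 + 1/2 - 1/230 - 1/231) = 39617/53130

Sum = 39617/53130


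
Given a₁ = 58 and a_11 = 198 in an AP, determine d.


d = (aₙ - a₁)/(n-1)
= (198 - 58)/(11-1)
= 140/10 = 14

d = 14


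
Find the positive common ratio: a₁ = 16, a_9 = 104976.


r^(n-1) = aₙ/a₁
r^8 = 104976/16 = 6561
r = 6561^(1/8)
= ±3; taking r > 0 gives r = 3

r = 3


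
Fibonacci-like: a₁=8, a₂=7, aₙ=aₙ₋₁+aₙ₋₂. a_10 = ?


Computing iteratively: 8, 7, 15, 22, 37, 59, 96, 155, 251, 406
a_10 = 406

a_10 = 406


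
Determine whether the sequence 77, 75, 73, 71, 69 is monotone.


Differences: -2, -2, -2, -2
All differences < 0 → strictly DECREASING

Monotonically decreasing


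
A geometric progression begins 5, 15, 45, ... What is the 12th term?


aₙ = a₁·r^(n-1)
= 5×3^11
= 5×177147
= 885735

a_12 = 885735


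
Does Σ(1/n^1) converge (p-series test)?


p-series test: Σ c/n^p converges if p > 1, diverges if p ≤ 1 (constant c > 0 doesn't affect convergence).
p = 1
1 ≤ 1 → DIVERGES

Diverges (p = 1 ≤ 1)


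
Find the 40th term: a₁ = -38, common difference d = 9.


aₙ = a₁ + (n-1)d
= -38 + (40-1)×9
= -38 + 351
= 313

a_40 = 313


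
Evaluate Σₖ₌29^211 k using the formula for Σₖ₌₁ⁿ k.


Σₖ₌29^211 k = Σₖ₌₁^211 k − Σₖ₌₁^28 k
= 211·212/2 − 28·29/2
= 22366 − 406 = 21960

Σk = 21960


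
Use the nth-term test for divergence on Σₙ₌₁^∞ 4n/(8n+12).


lim(n→∞) 4n/(8n+12) = 4/8 = 1/2  (divide numerator and denominator by n)
lim aₙ = 1/2 ≠ 0 → series DIVERGES

Diverges (lim aₙ = 1/2 ≠ 0)


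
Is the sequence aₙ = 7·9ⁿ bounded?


aₙ = 7·9ⁿ → as n→∞, aₙ→∞ (since base 9 > 1)
No finite upper bound exists
The sequence is UNBOUNDED

Unbounded (aₙ → ∞ as n → ∞)


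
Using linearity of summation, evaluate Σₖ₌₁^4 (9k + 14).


Σ(9k+14) = 9·Σk + 14·n
= 9·10 + 14·4
= 90 + 56 = 146

Σ = 146


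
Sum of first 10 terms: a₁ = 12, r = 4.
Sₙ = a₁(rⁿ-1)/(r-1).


Sₙ = 12×(4^10 - 1)/(4 - 1)
= 12×(1048576 - 1)/3
= 12×1048575/3
= 4194300

S_10 = 4194300


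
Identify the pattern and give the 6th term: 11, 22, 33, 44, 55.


Pattern: arithmetic (d=11)
Terms: 11, 22, 33, 44, 55
Next term = 66

Next term = 66


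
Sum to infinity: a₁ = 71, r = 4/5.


S∞ = a₁/(1-r) = 71/(1 - 4/5)
= 71/(1/5)
= 355

S∞ = 355


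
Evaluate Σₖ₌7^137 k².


Σₖ₌7^137 k² = Σₖ₌₁^137 k² − Σₖ₌₁^6 k²
= 137·138·275/6 − 6·7·13/6
= 866525 − 91 = 866434

Σk² = 866434


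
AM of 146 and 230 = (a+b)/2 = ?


AM = (146 + 230)/2 = 376/2 = 188

AM = 188


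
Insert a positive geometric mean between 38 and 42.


GM = √(38×42) = √1596 = 39.95

GM = 39.95


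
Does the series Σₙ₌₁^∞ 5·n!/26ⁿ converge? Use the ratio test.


aₙ = 5·n!/26^n
a_{n+1}/aₙ = (n+1)!/26^(n+1) × 26^n/n!  (constant 5 cancels)
= (n+1)/26
L = lim(n→∞) (n+1)/26 = ∞
L > 1 → series DIVERGES

Diverges (ratio test: L = ∞ > 1)


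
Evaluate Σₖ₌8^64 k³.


Σₖ₌8^64 k³ = [64·65/2]² − [7·8/2]²
= 4326400 − 784 = 4325616

Σk³ = 4325616


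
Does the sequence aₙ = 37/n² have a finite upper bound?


a₁ = 37, a₂ = 37/4, a₃ = 37/9, ...
0 < aₙ ≤ 37 for all n ≥ 1
The sequence IS bounded

Bounded (0 < aₙ ≤ 37)


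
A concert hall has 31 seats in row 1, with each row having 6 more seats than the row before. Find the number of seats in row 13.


aₙ = a₁ + (n-1)d
= 31 + (13-1)×6
= 31 + 72
= 103

a_13 = 103


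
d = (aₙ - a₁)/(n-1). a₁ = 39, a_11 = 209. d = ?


d = (aₙ - a₁)/(n-1)
= (209 - 39)/(11-1)
= 170/10 = 17

d = 17


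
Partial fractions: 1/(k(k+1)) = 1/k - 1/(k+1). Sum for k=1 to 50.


1/(k(k+1)) = 1/k - 1/(k+1) (partial fractions)
Telescoping: Σ = 1 - 1/51 = 50/51

Sum = 50/51


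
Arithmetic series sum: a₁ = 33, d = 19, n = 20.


aₙ = 33 + (20-1)×19 = 394
Sₙ = n(a₁+aₙ)/2 = 20×(33+394)/2
= 20×427/2 = 4270

S_20 = 4270


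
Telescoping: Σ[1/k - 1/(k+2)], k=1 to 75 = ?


Telescoping with gap 2: two head and two tail terms survive.
= (1 + 1/2) - (1/76 + 1/77)
= 3/2 - 1/76 - 1/77 = 8625/5852

Sum = 8625/5852


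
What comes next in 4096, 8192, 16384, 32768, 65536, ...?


Pattern: powers of 2: 2ⁿ
Terms: 4096, 8192, 16384, 32768, 65536
Next term = 131072

Next term = 131072


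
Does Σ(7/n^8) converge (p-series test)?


p-series test: Σ c/n^p converges if p > 1, diverges if p ≤ 1 (constant c > 0 doesn't affect convergence).
p = 8
8 > 1 → CONVERGES

Converges (p = 8 > 1)


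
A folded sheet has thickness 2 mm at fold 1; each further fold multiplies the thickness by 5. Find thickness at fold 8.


aₙ = a₁·r^(n-1)
= 2×5^7
= 2×78125
= 156250

a_8 = 156250


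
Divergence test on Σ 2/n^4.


lim(n→∞) 2/n^4 = 0
lim aₙ = 0 → nth-term test is INCONCLUSIVE
(Need other tests; this is actually a convergent p-series with p=4 > 1)

Inconclusive (lim aₙ = 0; need another test)


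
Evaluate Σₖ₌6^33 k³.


Σₖ₌6^33 k³ = [33·34/2]² − [5·6/2]²
= 314721 − 225 = 314496

Σk³ = 314496


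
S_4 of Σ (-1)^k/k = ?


S = -1 + 1/2 - 1/3 + 1/4
= -0.5833
(Full series converges to -ln(2) ≈ -0.6931)

S_4 = -0.5833


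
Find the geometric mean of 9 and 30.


GM = √(9×30) = √270 = 16.4317

GM = 16.4317


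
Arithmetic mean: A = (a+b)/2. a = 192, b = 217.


AM = (192 + 217)/2 = 409/2 = 204.5

AM = 204.5


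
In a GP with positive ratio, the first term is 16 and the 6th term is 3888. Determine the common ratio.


r^(n-1) = aₙ/a₁
r^5 = 3888/16 = 243
r = 243^(1/5)
= 3

r = 3


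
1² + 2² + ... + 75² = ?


n = 75
n(n+1)(2n+1)/6 = 75×76×151/6
= 860700/6 = 143450

Σk² = 143450


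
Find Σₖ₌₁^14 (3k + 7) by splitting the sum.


Σ(3k+7) = 3·Σk + 7·n
= 3·105 + 7·14
= 315 + 98 = 413

Σ = 413


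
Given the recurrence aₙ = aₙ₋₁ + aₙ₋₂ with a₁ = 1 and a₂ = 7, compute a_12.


Computing iteratively: 1, 7, 8, 15, 23, 38, 61, 99, 160, 259, 419, 678
a_12 = 678

a_12 = 678


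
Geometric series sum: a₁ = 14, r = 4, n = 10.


Sₙ = 14×(4^10 - 1)/(4 - 1)
= 14×(1048576 - 1)/3
= 14×1048575/3
= 4893350

S_10 = 4893350


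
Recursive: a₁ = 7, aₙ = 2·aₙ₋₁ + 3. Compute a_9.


Computing step by step:
a_1 = 7
a_2 = 17
a_3 = 37
a_4 = 77
a_5 = 157
a_6 = 317
a_7 = 637
a_8 = 1277
a_9 = 2557


a_9 = 2557


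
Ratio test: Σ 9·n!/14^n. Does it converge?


aₙ = 9·n!/14^n
a_{n+1}/aₙ = (n+1)!/14^(n+1) × 14^n/n!  (constant 9 cancels)
= (n+1)/14
L = lim(n→∞) (n+1)/14 = ∞
L > 1 → series DIVERGES

Diverges (ratio test: L = ∞ > 1)


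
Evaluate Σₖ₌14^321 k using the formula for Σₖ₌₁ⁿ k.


Σₖ₌14^321 k = Σₖ₌₁^321 k − Σₖ₌₁^13 k
= 321·322/2 − 13·14/2
= 51681 − 91 = 51590

Σk = 51590


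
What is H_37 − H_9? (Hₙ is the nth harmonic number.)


Σₖ₌10^37 1/k = 1/10 + 1/11 + 1/12 + ... + 1/37
= 95244204281299/69388720221600
≈ 1.3726

Sum = 95244204281299/69388720221600 ≈ 1.3726


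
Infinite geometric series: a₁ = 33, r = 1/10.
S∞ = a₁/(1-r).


S∞ = a₁/(1-r) = 33/(1 - 1/10)
= 33/(9/10)
= 110/3

S∞ = 110/3


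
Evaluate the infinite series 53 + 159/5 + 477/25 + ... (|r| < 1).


S∞ = a₁/(1-r) = 53/(1 - 3/5)
= 53/(2/5)
= 265/2

S∞ = 265/2


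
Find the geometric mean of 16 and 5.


GM = √(16×5) = √80 = 8.9443

GM = 8.9443


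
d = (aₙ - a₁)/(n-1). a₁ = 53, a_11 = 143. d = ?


d = (aₙ - a₁)/(n-1)
= (143 - 53)/(11-1)
= 90/10 = 9

d = 9


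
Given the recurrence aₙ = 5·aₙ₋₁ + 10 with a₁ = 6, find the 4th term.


Computing step by step:
a_1 = 6
a_2 = 40
a_3 = 210
a_4 = 1060


a_4 = 1060


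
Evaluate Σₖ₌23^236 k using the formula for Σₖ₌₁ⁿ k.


Σₖ₌23^236 k = Σₖ₌₁^236 k − Σₖ₌₁^22 k
= 236·237/2 − 22·23/2
= 27966 − 253 = 27713

Σk = 27713


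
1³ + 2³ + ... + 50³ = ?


n(n+1)/2 = 50×51/2 = 1275
Σk³ = 1275² = 1625625

Σk³ = 1625625


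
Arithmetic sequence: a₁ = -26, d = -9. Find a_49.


aₙ = a₁ + (n-1)d
= -26 + (49-1)×-9
= -26 - 432
= -458

a_49 = -458


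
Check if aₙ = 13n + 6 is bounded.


aₙ = 13n + 6 → as n→∞, aₙ→∞
No finite upper bound exists
The sequence is UNBOUNDED

Unbounded (aₙ → ∞ as n → ∞)


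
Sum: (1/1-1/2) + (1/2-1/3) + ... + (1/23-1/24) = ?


Telescoping: adjacent terms cancel.
= 1/1 - 1/24
= 1 - 1/24 = 23/24

Sum = 23/24


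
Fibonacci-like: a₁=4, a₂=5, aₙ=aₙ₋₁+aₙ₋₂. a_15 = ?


Computing iteratively: 4, 5, 9, 14, 23, 37, 60, 97, 157, 254, 411, 665, ...
a_15 = 2817

a_15 = 2817


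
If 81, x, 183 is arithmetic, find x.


AM = (81 + 183)/2 = 264/2 = 132

AM = 132


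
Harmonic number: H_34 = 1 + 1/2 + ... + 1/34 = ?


H_34 = 1/1 + 1/2 + 1/3 + ... + 1/34
= 54062195834749/13127595717600
≈ 4.1182

H_34 = 54062195834749/13127595717600 ≈ 4.1182


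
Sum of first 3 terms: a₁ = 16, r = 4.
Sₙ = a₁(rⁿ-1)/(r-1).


Sₙ = 16×(4^3 - 1)/(4 - 1)
= 16×(64 - 1)/3
= 16×63/3
= 336

S_3 = 336


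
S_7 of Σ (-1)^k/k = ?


S = -1 + 1/2 - 1/3 + 1/4 - 1/5 + 1/6 - 1/7
= -0.7595
(Full series converges to -ln(2) ≈ -0.6931)

S_7 = -0.7595


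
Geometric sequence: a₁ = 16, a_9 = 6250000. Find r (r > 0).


r^(n-1) = aₙ/a₁
r^8 = 6250000/16 = 390625
r = 390625^(1/8)
= ±5; taking r > 0 gives r = 5

r = 5


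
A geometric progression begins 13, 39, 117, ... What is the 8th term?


aₙ = a₁·r^(n-1)
= 13×3^7
= 13×2187
= 28431

a_8 = 28431


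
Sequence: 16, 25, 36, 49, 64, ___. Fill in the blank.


Pattern: perfect squares: n²
Terms: 16, 25, 36, 49, 64
Next term = 81

Next term = 81


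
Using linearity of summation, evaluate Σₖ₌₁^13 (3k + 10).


Σ(3k+10) = 3·Σk + 10·n
= 3·91 + 10·13
= 273 + 130 = 403

Σ = 403


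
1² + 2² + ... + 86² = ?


n = 86
n(n+1)(2n+1)/6 = 86×87×173/6
= 1294386/6 = 215731

Σk² = 215731


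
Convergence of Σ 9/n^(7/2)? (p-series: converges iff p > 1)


p-series test: Σ c/n^p converges if p > 1, diverges if p ≤ 1 (constant c > 0 doesn't affect convergence).
p = 7/2
7/2 > 1 → CONVERGES

Converges (p = 7/2 > 1)


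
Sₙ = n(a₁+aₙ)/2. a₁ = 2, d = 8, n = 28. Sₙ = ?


aₙ = 2 + (28-1)×8 = 218
Sₙ = n(a₁+aₙ)/2 = 28×(2+218)/2
= 28×220/2 = 3080

S_28 = 3080


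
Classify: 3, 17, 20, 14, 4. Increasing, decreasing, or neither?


Differences: 14, 3, -6, -10
Difference at position 1 is +14 (> 0) but position 3 is -6 (< 0) — sequence both rises and falls
→ NOT monotonic

Not monotonic


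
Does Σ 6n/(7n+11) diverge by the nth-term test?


lim(n→∞) 6n/(7n+11) = 6/7 = 6/7  (divide numerator and denominator by n)
lim aₙ = 6/7 ≠ 0 → series DIVERGES

Diverges (lim aₙ = 6/7 ≠ 0)


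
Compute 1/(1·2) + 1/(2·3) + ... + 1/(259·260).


1/(k(k+1)) = 1/k - 1/(k+1) (partial fractions)
Telescoping: Σ = 1 - 1/260 = 259/260

Sum = 259/260


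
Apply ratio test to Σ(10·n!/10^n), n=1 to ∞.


aₙ = 10·n!/10^n
a_{n+1}/aₙ = (n+1)!/10^(n+1) × 10^n/n!  (constant 10 cancels)
= (n+1)/10
L = lim(n→∞) (n+1)/10 = ∞
L > 1 → series DIVERGES

Diverges (ratio test: L = ∞ > 1)


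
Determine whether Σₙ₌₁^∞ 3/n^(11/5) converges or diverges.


p-series test: Σ c/n^p converges if p > 1, diverges if p ≤ 1 (constant c > 0 doesn't affect convergence).
p = 11/5
11/5 > 1 → CONVERGES

Converges (p = 11/5 > 1)


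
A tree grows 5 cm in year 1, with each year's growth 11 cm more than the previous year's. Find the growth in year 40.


aₙ = a₁ + (n-1)d
= 5 + (40-1)×11
= 5 + 429
= 434

a_40 = 434


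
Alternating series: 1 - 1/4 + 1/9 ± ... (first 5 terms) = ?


S = 1 - 1/4 + 1/9 - 1/16 + 1/25
= 0.8386
(Full series converges to +π²/12 ≈ +0.8225)

S_5 = 0.8386


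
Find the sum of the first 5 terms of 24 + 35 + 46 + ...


aₙ = 24 + (5-1)×11 = 68
Sₙ = n(a₁+aₙ)/2 = 5×(24+68)/2
= 5×92/2 = 230

S_5 = 230


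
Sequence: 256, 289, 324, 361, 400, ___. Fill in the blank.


Pattern: perfect squares: n²
Terms: 256, 289, 324, 361, 400
Next term = 441

Next term = 441


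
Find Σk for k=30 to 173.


Σₖ₌30^173 k = Σₖ₌₁^173 k − Σₖ₌₁^29 k
= 173·174/2 − 29·30/2
= 15051 − 435 = 14616

Σk = 14616


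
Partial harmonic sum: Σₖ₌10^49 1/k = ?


Σₖ₌10^49 1/k = 1/10 + 1/11 + 1/12 + ... + 1/49
= 5114158166992424502851/3099044504245996706400
≈ 1.6502

Sum = 5114158166992424502851/3099044504245996706400 ≈ 1.6502


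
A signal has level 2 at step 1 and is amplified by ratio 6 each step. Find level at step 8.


aₙ = a₁·r^(n-1)
= 2×6^7
= 2×279936
= 559872

a_8 = 559872


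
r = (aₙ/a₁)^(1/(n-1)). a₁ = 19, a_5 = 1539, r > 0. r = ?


r^(n-1) = aₙ/a₁
r^4 = 1539/19 = 81
r = 81^(1/4)
= ±3; taking r > 0 gives r = 3

r = 3


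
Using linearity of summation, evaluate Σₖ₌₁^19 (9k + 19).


Σ(9k+19) = 9·Σk + 19·n
= 9·190 + 19·19
= 1710 + 361 = 2071

Σ = 2071


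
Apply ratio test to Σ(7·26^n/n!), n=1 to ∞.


aₙ = 7·26^n/n!
a_{n+1}/aₙ = 26^(n+1)/(n+1)! × n!/26^n  (constant 7 cancels)
= 26/(n+1)
L = lim(n→∞) 26/(n+1) = 0
L < 1 → series CONVERGES

Converges (ratio test: L = 0 < 1)


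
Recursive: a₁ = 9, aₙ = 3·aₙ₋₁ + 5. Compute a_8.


Computing step by step:
a_1 = 9
a_2 = 32
a_3 = 101
a_4 = 308
a_5 = 929
a_6 = 2792
a_7 = 8381
a_8 = 25148


a_8 = 25148


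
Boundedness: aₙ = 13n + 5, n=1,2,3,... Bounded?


aₙ = 13n + 5 → as n→∞, aₙ→∞
No finite upper bound exists
The sequence is UNBOUNDED

Unbounded (aₙ → ∞ as n → ∞)


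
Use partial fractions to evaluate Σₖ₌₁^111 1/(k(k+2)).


1/(k(k+2)) = (1/2)·(1/k - 1/(k+2)) (partial fractions)
Telescoping: Σ = (1/2)·(1 + 1/2 - 1/112 - 1/113) = 18759/25312

Sum = 18759/25312


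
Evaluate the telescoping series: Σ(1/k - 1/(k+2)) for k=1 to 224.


Telescoping with gap 2: two head and two tail terms survive.
= (1 + 1/2) - (1/225 + 1/226)
= 3/2 - 1/225 - 1/226 = 37912/25425

Sum = 37912/25425


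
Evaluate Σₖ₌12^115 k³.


Σₖ₌12^115 k³ = [115·116/2]² − [11·12/2]²
= 44488900 − 4356 = 44484544

Σk³ = 44484544


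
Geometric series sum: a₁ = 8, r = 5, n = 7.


Sₙ = 8×(5^7 - 1)/(5 - 1)
= 8×(78125 - 1)/4
= 8×78124/4
= 156248

S_7 = 156248


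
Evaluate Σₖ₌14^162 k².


Σₖ₌14^162 k² = Σₖ₌₁^162 k² − Σₖ₌₁^13 k²
= 162·163·325/6 − 13·14·27/6
= 1430325 − 819 = 1429506

Σk² = 1429506


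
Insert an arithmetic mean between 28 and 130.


AM = (28 + 130)/2 = 158/2 = 79

AM = 79


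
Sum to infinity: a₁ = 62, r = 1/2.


S∞ = a₁/(1-r) = 62/(1 - 1/2)
= 62/(1/2)
= 124

S∞ = 124


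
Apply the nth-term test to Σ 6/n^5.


lim(n→∞) 6/n^5 = 0
lim aₙ = 0 → nth-term test is INCONCLUSIVE
(Need other tests; this is actually a convergent p-series with p=5 > 1)

Inconclusive (lim aₙ = 0; need another test)


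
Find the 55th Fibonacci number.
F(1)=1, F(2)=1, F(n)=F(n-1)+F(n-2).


Fibonacci sequence: 1, 1, 2, 3, 5, 8, 13, 21, 34, 55, 89, ...
F(55) = 139583862445

F(55) = 139583862445


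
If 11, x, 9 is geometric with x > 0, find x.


GM = √(11×9) = √99 = 9.9499

GM = 9.9499


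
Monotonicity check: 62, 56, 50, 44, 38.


Differences: -6, -6, -6, -6
All differences < 0 → strictly DECREASING

Monotonically decreasing


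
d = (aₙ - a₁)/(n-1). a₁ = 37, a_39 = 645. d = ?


d = (aₙ - a₁)/(n-1)
= (645 - 37)/(39-1)
= 608/38 = 16

d = 16


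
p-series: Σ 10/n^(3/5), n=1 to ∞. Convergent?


p-series test: Σ c/n^p converges if p > 1, diverges if p ≤ 1 (constant c > 0 doesn't affect convergence).
p = 3/5
3/5 ≤ 1 → DIVERGES

Diverges (p = 3/5 ≤ 1)


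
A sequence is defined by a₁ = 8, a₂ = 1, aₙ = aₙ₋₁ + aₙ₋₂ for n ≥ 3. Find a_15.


Computing iteratively: 8, 1, 9, 10, 19, 29, 48, 77, 125, 202, 327, 529, ...
a_15 = 2241

a_15 = 2241


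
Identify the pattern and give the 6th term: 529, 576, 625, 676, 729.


Pattern: perfect squares: n²
Terms: 529, 576, 625, 676, 729
Next term = 784

Next term = 784


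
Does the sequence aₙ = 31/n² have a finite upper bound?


a₁ = 31, a₂ = 31/4, a₃ = 31/9, ...
0 < aₙ ≤ 31 for all n ≥ 1
The sequence IS bounded

Bounded (0 < aₙ ≤ 31)


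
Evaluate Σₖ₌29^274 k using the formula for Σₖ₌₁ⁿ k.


Σₖ₌29^274 k = Σₖ₌₁^274 k − Σₖ₌₁^28 k
= 274·275/2 − 28·29/2
= 37675 − 406 = 37269

Σk = 37269


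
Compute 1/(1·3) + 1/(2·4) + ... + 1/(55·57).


1/(k(k+2)) = (1/2)·(1/k - 1/(k+2)) (partial fractions)
Telescoping: Σ = (1/2)·(1 + 1/2 - 1/56 - 1/57) = 4675/6384

Sum = 4675/6384


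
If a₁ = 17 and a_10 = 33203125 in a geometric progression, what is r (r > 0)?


r^(n-1) = aₙ/a₁
r^9 = 33203125/17 = 1953125
r = 1953125^(1/9)
= 5

r = 5


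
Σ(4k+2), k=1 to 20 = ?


Σ(4k+2) = 4·Σk + 2·n
= 4·210 + 2·20
= 840 + 40 = 880

Σ = 880


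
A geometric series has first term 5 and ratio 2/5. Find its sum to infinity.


S∞ = a₁/(1-r) = 5/(1 - 2/5)
= 5/(3/5)
= 25/3

S∞ = 25/3


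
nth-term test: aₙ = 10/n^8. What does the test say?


lim(n→∞) 10/n^8 = 0
lim aₙ = 0 → nth-term test is INCONCLUSIVE
(Need other tests; this is actually a convergent p-series with p=8 > 1)

Inconclusive (lim aₙ = 0; need another test)


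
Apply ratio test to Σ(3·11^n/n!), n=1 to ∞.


aₙ = 3·11^n/n!
a_{n+1}/aₙ = 11^(n+1)/(n+1)! × n!/11^n  (constant 3 cancels)
= 11/(n+1)
L = lim(n→∞) 11/(n+1) = 0
L < 1 → series CONVERGES

Converges (ratio test: L = 0 < 1)


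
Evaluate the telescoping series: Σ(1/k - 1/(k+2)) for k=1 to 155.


Telescoping with gap 2: two head and two tail terms survive.
= (1 + 1/2) - (1/156 + 1/157)
= 3/2 - 1/156 - 1/157 = 36425/24492

Sum = 36425/24492


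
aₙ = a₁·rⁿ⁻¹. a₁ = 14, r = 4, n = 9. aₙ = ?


aₙ = a₁·r^(n-1)
= 14×4^8
= 14×65536
= 917504

a_9 = 917504


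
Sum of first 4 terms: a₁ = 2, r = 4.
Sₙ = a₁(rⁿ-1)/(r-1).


Sₙ = 2×(4^4 - 1)/(4 - 1)
= 2×(256 - 1)/3
= 2×255/3
= 170

S_4 = 170


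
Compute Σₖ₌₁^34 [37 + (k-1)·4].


aₙ = 37 + (34-1)×4 = 169
Sₙ = n(a₁+aₙ)/2 = 34×(37+169)/2
= 34×206/2 = 3502

S_34 = 3502


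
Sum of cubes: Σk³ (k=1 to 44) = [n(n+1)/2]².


n(n+1)/2 = 44×45/2 = 990
Σk³ = 990² = 980100

Σk³ = 980100


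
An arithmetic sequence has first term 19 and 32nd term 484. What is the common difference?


d = (aₙ - a₁)/(n-1)
= (484 - 19)/(32-1)
= 465/31 = 15

d = 15


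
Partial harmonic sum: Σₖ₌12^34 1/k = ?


Σₖ₌12^34 1/k = 1/12 + 1/13 + 1/14 + ... + 1/34
= 158603136279059/144403552893600
≈ 1.0983

Sum = 158603136279059/144403552893600 ≈ 1.0983


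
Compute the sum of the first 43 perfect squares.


n = 43
n(n+1)(2n+1)/6 = 43×44×87/6
= 164604/6 = 27434

Σk² = 27434


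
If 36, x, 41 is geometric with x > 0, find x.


GM = √(36×41) = √1476 = 38.4187

GM = 38.4187


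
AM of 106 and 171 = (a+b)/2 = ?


AM = (106 + 171)/2 = 277/2 = 138.5

AM = 138.5


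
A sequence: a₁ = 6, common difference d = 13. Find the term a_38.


aₙ = a₁ + (n-1)d
= 6 + (38-1)×13
= 6 + 481
= 487

a_38 = 487


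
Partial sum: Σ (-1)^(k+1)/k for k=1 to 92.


S = 1 - 1/2 + 1/3 - 1/4 + 1/5 - 1/6 + 1/7 - 1/8 ± ...
= 0.6877
(Full series converges to +ln(2) ≈ +0.6931)

S_92 = 0.6877


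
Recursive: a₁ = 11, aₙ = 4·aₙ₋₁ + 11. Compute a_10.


Computing step by step:
a_1 = 11
a_2 = 55
a_3 = 231
a_4 = 935
a_5 = 3751
a_6 = 15015
a_7 = 60071
a_8 = 240295
a_9 = 961191
a_10 = 3844775


a_10 = 3844775


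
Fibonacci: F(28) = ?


Fibonacci sequence: 1, 1, 2, 3, 5, 8, 13, 21, 34, 55, 89, ...
F(28) = 317811

F(28) = 317811


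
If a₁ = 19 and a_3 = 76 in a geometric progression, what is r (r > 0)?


r^(n-1) = aₙ/a₁
r^2 = 76/19 = 4
r = 4^(1/2)
= ±2; taking r > 0 gives r = 2

r = 2


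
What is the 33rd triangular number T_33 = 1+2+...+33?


n(n+1)/2 = 33×34/2 = 1122/2 = 561

Σk = 561


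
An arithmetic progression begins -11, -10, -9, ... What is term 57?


aₙ = a₁ + (n-1)d
= -11 + (57-1)×1
= -11 + 56
= 45

a_57 = 45


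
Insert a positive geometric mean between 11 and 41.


GM = √(11×41) = √451 = 21.2368

GM = 21.2368


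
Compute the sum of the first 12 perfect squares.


n = 12
n(n+1)(2n+1)/6 = 12×13×25/6
= 3900/6 = 650

Σk² = 650
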